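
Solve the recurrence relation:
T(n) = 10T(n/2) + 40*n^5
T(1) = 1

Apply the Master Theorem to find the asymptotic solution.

a=10, b=2, f(n)=40*n^5. log_2(10) = 3.322 < 5. Case 3: T(n) = O(n^5).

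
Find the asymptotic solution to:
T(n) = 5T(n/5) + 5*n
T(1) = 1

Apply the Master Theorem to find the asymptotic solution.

a=5, b=5, f(n)=5*n. log_5(5) = 1. Case 2: T(n) = O(n log n).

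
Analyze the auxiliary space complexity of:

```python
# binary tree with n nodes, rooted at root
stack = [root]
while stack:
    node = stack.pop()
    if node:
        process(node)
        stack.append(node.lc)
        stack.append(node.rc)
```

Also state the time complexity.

Space complexity: O(n).
Auxiliary storage grows linearly with the input size n in the worst case.
Time complexity: O(n).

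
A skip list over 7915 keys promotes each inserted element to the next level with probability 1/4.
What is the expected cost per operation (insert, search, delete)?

Expected number of levels is O(log_4(7915)) = O(log n). A search visits O(1) expected nodes per level over O(log n) levels. Insert/delete are a search plus O(1) pointer updates per level. Expected O(log n) per operation.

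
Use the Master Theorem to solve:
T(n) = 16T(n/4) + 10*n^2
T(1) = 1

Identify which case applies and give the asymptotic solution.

a=16, b=4, f(n)=10*n^2.
log_4(16) = 2, so n^(log_b(a)) = n^2.
f(n) = Theta(n^2), so Case 2 applies.
T(n) = Theta(n^2 log n).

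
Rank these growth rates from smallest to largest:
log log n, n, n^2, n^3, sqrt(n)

Ordered by growth rate: log log n < sqrt(n) < n < n^2 < n^3.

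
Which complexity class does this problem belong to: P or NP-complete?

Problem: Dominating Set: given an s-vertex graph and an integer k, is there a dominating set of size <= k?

This problem is NP-complete: reduces from Set Cover (with k part of the input).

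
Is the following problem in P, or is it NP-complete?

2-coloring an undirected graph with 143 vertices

This problem is in P: 2-coloring is bipartiteness testing via BFS, O(V+E).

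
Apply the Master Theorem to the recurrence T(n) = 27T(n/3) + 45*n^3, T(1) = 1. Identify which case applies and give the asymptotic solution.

a=27, b=3, f(n)=45*n^3.
log_3(27) = 3, so n^(log_b(a)) = n^3.
f(n) = Theta(n^3), so Case 2 applies.
T(n) = Theta(n^3 log n).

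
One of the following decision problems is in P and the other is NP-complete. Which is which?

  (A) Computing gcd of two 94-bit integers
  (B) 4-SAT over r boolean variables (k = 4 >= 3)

(A) is P: the Euclidean algorithm runs in polynomial time in the bit-length.
(B) is NP-complete: 3-SAT is NP-complete (Cook-Levin); k-SAT for k>=3 reduces from 3-SAT.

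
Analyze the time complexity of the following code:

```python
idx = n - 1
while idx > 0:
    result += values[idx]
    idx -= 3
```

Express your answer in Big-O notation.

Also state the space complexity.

Time complexity: O(n).
Space complexity: O(1).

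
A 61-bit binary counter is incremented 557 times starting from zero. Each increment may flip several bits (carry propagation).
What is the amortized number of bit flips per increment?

Bit i flips on every 2^i-th increment, so over 557 increments bit i flips floor(557/2^i) times. Summing over i: total flips < 2 * 557. Amortized: < 2 = O(1) per increment.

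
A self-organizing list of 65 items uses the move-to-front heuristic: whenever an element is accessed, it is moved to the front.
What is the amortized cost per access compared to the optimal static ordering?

With potential Phi = number of inversions between the MTF list and the optimal static list (at most C(65,2)), each access has amortized cost at most 2 * (cost under optimal static ordering). This is the move-to-front 2-competitiveness result.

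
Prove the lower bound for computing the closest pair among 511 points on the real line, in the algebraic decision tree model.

Reduction from element distinctness: given 511 reals, the closest-pair distance is 0 iff two are equal. Element distinctness has an Omega(n log n) lower bound in the algebraic decision tree model (Ben-Or). Therefore closest pair on a line also requires Omega(n log n). Sorting then a linear scan achieves this.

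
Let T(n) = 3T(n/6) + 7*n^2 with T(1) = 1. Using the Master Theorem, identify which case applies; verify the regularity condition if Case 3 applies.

a=3, b=6, f(n)=7*n^2.
log_6(3) = 0.6131 < 2.
f(n) = Omega(n^(0.6131+epsilon)) for some epsilon > 0, so Case 3 is the candidate.
Regularity: a*f(n/b) = 3*7*(n/6)^2 = (3/36)*7*n^2 <= c*f(n) with c = 3/36 < 1. Satisfied.
Case 3: T(n) = Theta(n^2).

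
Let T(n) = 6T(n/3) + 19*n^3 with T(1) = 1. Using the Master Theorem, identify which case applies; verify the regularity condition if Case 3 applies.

a=6, b=3, f(n)=19*n^3.
log_3(6) = 1.631 < 3.
f(n) = Omega(n^(1.631+epsilon)) for some epsilon > 0, so Case 3 is the candidate.
Regularity: a*f(n/b) = 6*19*(n/3)^3 = (6/27)*19*n^3 <= c*f(n) with c = 6/27 < 1. Satisfied.
Case 3: T(n) = Theta(n^3).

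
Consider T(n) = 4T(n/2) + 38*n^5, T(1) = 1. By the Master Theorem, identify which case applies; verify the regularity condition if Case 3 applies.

a=4, b=2, f(n)=38*n^5.
log_2(4) = 2 < 5.
f(n) = Omega(n^(2+epsilon)) for some epsilon > 0, so Case 3 is the candidate.
Regularity: a*f(n/b) = 4*38*(n/2)^5 = (4/32)*38*n^5 <= c*f(n) with c = 4/32 < 1. Satisfied.
Case 3: T(n) = Theta(n^5).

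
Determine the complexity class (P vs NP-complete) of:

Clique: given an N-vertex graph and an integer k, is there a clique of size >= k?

This problem is NP-complete: complement of Independent Set / Vertex Cover (with k part of the input).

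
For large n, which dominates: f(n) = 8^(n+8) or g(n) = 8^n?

f(n) = 8^(n+8) and g(n) = 8^n are Theta of each other: 8^(n+8) = 8^8 * 8^n = Theta(8^n).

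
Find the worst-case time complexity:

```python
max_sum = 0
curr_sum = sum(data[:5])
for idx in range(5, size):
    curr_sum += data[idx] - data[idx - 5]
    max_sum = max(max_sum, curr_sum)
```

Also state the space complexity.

Time complexity: O(n).
Space complexity: O(1).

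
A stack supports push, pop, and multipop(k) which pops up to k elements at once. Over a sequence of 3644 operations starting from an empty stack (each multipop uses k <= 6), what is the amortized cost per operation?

Each element is pushed exactly once and popped at most once (whether by pop or as part of a multipop). So the total number of individual pops over the whole sequence is at most the number of pushes, which is at most 3644. Total work <= 2 * 3644, hence O(1) amortized per operation.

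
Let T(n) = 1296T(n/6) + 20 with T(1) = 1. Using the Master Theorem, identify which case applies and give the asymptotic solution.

a=1296, b=6, f(n)=20.
log_6(1296) = 4 > 0.
Since f(n) = O(n^0) is polynomially smaller than n^4, Case 1 applies.
T(n) = Theta(n^4).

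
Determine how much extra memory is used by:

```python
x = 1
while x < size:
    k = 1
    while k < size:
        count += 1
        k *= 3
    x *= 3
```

Space complexity: O(1).
Only a constant amount of auxiliary storage is used; nothing grows with n.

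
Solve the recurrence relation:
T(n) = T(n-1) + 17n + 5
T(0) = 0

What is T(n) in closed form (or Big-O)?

Dominant term in sum is 17*sum(i, i=1..n) = 17*n*(n+1)/2 = O(n^2).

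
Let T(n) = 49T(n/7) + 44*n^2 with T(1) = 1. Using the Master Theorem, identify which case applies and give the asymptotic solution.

a=49, b=7, f(n)=44*n^2.
log_7(49) = 2, so n^(log_b(a)) = n^2.
f(n) = Theta(n^2), so Case 2 applies.
T(n) = Theta(n^2 log n).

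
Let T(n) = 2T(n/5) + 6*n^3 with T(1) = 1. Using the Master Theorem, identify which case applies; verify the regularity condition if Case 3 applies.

a=2, b=5, f(n)=6*n^3.
log_5(2) = 0.4307 < 3.
f(n) = Omega(n^(0.4307+epsilon)) for some epsilon > 0, so Case 3 is the candidate.
Regularity: a*f(n/b) = 2*6*(n/5)^3 = (2/125)*6*n^3 <= c*f(n) with c = 2/125 < 1. Satisfied.
Case 3: T(n) = Theta(n^3).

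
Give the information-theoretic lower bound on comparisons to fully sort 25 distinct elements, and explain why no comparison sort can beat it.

A comparison sort is a binary decision tree whose leaves are the 25! = 15511210043330985984000000 possible output permutations. A binary tree with L leaves has height >= ceil(log_2(L)). So any comparison sort needs >= ceil(log_2(25!)) = 84 comparisons in the worst case.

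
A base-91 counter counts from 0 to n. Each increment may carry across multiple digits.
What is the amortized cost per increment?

Digit at position i changes every 91^i increments. Total digit changes over n increments: n * 91/(91-1) = O(n). Amortized: O(1).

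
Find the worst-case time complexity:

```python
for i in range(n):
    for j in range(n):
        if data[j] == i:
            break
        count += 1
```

Time complexity: O(n^2).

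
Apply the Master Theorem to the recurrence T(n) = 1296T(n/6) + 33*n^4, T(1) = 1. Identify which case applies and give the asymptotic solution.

a=1296, b=6, f(n)=33*n^4.
log_6(1296) = 4, so n^(log_b(a)) = n^4.
f(n) = Theta(n^4), so Case 2 applies.
T(n) = Theta(n^4 log n).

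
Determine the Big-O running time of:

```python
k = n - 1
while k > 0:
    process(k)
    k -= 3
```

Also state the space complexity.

Time complexity: O(n).
Space complexity: O(1).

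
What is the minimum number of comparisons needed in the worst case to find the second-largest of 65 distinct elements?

Lower bound: finding the max needs 65-1 comparisons. By the adversary weight-doubling argument, the max must personally win >= ceil(log_2(65)) = 7 comparisons; the 2nd-largest is among those 7 losers, needing 7-1 more comparisons. Total >= 65-1 + 7-1 = 70. A balanced knockout tournament achieves this.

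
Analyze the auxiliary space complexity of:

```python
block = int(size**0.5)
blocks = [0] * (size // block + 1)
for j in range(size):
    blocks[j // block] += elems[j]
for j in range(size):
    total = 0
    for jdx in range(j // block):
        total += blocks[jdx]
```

Space complexity: O(sqrt(n)).
Storage scales with sqrt(n).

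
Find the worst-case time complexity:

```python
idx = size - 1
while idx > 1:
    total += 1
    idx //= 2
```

Time complexity: O(log n).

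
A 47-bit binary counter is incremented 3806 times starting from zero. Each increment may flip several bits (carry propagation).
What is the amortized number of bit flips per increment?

Bit i flips on every 2^i-th increment, so over 3806 increments bit i flips floor(3806/2^i) times. Summing over i: total flips < 2 * 3806. Amortized: < 2 = O(1) per increment.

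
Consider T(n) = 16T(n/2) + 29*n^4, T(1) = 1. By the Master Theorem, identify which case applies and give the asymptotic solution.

a=16, b=2, f(n)=29*n^4.
log_2(16) = 4, so n^(log_b(a)) = n^4.
f(n) = Theta(n^4), so Case 2 applies.
T(n) = Theta(n^4 log n).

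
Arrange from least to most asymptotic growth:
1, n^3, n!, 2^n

Ordered by growth rate: 1 < n^3 < 2^n < n!.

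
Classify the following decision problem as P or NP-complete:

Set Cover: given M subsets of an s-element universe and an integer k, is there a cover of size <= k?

This problem is NP-complete: one of Karp's 21 NP-complete problems (with k part of the input).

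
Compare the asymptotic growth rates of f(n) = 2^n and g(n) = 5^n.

g(n) = 5^n grows faster: (5/2)^n -> infinity since 5/2 > 1.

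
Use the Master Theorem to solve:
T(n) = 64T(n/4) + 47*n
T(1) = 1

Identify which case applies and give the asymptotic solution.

a=64, b=4, f(n)=47*n.
log_4(64) = 3 > 1.
Since f(n) = O(n^1) is polynomially smaller than n^3, Case 1 applies.
T(n) = Theta(n^3).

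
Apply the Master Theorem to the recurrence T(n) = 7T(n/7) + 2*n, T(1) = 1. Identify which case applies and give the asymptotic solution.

a=7, b=7, f(n)=2*n.
log_7(7) = 1, so n^(log_b(a)) = n.
f(n) = Theta(n), so Case 2 applies.
T(n) = Theta(n log n).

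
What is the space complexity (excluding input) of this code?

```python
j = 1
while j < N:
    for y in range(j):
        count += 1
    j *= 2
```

Space complexity: O(1).
Only a constant amount of auxiliary storage is used; nothing grows with n.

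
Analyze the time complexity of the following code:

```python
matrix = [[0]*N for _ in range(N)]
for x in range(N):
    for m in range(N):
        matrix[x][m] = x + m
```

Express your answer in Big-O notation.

Time complexity: O(n^2).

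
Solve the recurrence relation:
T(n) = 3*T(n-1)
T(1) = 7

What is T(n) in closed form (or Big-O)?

Each step multiplies by 3. T(n) = T(1)*3^(n-1) = 7*3^(n-1).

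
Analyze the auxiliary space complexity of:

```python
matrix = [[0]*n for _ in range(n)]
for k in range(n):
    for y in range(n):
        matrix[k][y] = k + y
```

Space complexity: O(n^2).
A 2D structure of size n x n is allocated.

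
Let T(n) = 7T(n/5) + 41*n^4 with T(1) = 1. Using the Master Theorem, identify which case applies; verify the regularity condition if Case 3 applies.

a=7, b=5, f(n)=41*n^4.
log_5(7) = 1.209 < 4.
f(n) = Omega(n^(1.209+epsilon)) for some epsilon > 0, so Case 3 is the candidate.
Regularity: a*f(n/b) = 7*41*(n/5)^4 = (7/625)*41*n^4 <= c*f(n) with c = 7/625 < 1. Satisfied.
Case 3: T(n) = Theta(n^4).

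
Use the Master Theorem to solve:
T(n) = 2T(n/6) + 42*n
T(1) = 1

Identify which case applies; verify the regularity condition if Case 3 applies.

a=2, b=6, f(n)=42*n.
log_6(2) = 0.3869 < 1.
f(n) = Omega(n^(0.3869+epsilon)) for some epsilon > 0, so Case 3 is the candidate.
Regularity: a*f(n/b) = 2*42*(n/6)^1 = (2/6)*42*n^1 <= c*f(n) with c = 2/6 < 1. Satisfied.
Case 3: T(n) = Theta(n).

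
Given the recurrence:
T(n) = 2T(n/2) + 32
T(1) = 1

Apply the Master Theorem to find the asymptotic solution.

a=2, b=2, f(n)=32. log_2(2) = 1. Case 1 of Master Theorem: T(n) = O(n^1).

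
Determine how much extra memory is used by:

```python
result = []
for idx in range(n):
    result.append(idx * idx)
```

Space complexity: O(n).
Auxiliary storage grows linearly with the input size n in the worst case.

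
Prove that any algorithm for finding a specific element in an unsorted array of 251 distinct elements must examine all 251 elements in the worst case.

Adversary argument: if the algorithm examines fewer than 251 elements, the adversary places the target in an unexamined position. The algorithm cannot distinguish 'not present' from 'in unexamined position'.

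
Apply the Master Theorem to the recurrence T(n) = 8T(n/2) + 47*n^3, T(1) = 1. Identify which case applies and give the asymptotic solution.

a=8, b=2, f(n)=47*n^3.
log_2(8) = 3, so n^(log_b(a)) = n^3.
f(n) = Theta(n^3), so Case 2 applies.
T(n) = Theta(n^3 log n).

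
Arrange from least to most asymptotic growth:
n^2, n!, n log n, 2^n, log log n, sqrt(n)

Ordered by growth rate: log log n < sqrt(n) < n log n < n^2 < 2^n < n!.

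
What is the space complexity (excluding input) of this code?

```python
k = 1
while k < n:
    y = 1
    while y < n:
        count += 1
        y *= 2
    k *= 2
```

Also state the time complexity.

Space complexity: O(1).
Only a constant amount of auxiliary storage is used; nothing grows with n.
Time complexity: O(log^2 n).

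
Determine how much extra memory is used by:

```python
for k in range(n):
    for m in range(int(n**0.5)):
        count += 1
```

Space complexity: O(1).
Only a constant amount of auxiliary storage is used; nothing grows with n.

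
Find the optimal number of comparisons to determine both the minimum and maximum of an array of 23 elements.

Naive approach: 44 comparisons (22 for max + 22 for min).
Optimal: Compare elements in pairs first (floor(n/2) = 11 comparisons), then find max among winners and min among losers (11 comparisons each).
Total: ceil(3n/2) - 2 = 33 comparisons. An adversary argument shows this is also a lower bound.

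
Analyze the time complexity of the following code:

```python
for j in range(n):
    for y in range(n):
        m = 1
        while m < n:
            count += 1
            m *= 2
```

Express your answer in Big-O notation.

Time complexity: O(n^2 log n).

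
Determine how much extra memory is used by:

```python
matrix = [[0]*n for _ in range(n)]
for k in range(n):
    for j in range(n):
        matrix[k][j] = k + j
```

Space complexity: O(n^2).
A 2D structure of size n x n is allocated.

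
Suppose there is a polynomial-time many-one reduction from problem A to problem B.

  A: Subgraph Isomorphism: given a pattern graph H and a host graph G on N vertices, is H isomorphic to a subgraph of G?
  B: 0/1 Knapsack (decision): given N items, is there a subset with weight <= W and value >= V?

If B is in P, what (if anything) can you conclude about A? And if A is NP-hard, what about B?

A poly-time reduction A <=_p B means any A-instance can be transformed to a B-instance in poly time.
If B is in P: compose the reduction with B's poly-time algorithm to solve A in poly time, so A is in P.
If A is NP-hard: every NP problem reduces to A, which reduces to B; composing reductions, every NP problem reduces to B, so B is NP-hard.
(Here in fact A is NP-complete and B is NP-complete.)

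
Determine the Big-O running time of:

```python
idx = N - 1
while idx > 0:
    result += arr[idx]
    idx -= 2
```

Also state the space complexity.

Time complexity: O(n).
Space complexity: O(1).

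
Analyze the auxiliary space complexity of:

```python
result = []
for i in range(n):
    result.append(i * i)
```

Space complexity: O(n).
Auxiliary storage grows linearly with the input size n in the worst case.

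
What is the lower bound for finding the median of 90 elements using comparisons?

To find the median of 90 elements, every element must be compared at least once, so the lower bound is Omega(n). The BFPRT algorithm achieves O(n), making this tight.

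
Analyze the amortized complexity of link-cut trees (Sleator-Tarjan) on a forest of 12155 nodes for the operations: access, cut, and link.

Link-cut trees represent the forest using splay trees over preferred paths. With potential Phi = sum over nodes of log(size of virtual subtree), each access on 12155 nodes is O(log 12155) = O(log n) amortized by the splay-tree access lemma. Cut and link are O(1) plus one access.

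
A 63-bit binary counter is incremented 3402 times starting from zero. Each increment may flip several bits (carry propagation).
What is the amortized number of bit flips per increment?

Bit i flips on every 2^i-th increment, so over 3402 increments bit i flips floor(3402/2^i) times. Summing over i: total flips < 2 * 3402. Amortized: < 2 = O(1) per increment.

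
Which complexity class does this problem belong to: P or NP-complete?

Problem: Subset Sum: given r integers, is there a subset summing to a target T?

This problem is NP-complete: one of Karp's 21 NP-complete problems.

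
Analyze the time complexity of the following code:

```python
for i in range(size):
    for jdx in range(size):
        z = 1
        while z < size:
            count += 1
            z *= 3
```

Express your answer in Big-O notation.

Time complexity: O(n^2 log n).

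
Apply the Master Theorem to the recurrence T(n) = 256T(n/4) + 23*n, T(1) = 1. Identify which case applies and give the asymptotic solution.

a=256, b=4, f(n)=23*n.
log_4(256) = 4 > 1.
Since f(n) = O(n^1) is polynomially smaller than n^4, Case 1 applies.
T(n) = Theta(n^4).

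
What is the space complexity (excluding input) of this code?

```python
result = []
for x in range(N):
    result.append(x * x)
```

Space complexity: O(n).
Auxiliary storage grows linearly with the input size n in the worst case.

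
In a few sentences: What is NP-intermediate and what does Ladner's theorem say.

NP-intermediate problems are in NP but neither in P nor NP-complete (assuming P != NP). Ladner's theorem proves such problems exist if P != NP. Graph isomorphism and integer factoring are candidate NP-intermediate problems -- no polynomial algorithm is known, but no NP-completeness proof exists either.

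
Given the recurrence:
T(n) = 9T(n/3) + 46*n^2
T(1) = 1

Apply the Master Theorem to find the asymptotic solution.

a=9, b=3, f(n)=46*n^2. log_3(9) = 2. Case 2: T(n) = O(n^2 log n).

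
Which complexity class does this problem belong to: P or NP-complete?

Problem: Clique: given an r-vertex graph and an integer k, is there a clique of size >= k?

This problem is NP-complete: complement of Independent Set / Vertex Cover (with k part of the input).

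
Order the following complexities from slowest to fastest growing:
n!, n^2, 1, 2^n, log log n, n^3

Ordered by growth rate: 1 < log log n < n^2 < n^3 < 2^n < n!.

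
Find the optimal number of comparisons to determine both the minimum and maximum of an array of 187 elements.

Naive approach: 372 comparisons (186 for max + 186 for min).
Optimal: Compare elements in pairs first (floor(n/2) = 93 comparisons), then find max among winners and min among losers (93 comparisons each).
Total: ceil(3n/2) - 2 = 279 comparisons. An adversary argument shows this is also a lower bound.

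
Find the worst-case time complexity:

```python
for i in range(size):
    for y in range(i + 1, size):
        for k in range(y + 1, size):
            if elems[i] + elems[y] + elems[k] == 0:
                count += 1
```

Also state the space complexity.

Time complexity: O(n^3).
Space complexity: O(1).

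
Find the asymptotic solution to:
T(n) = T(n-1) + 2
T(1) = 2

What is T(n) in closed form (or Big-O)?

Unrolling: T(n) = T(n-1) + 2 = T(n-2) + 2*2 = ... = T(1) + (n-1)*2 = 2 + (n-1)*2 = 2n.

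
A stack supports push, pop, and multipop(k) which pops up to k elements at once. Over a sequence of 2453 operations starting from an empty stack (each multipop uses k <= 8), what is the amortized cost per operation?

Each element is pushed exactly once and popped at most once (whether by pop or as part of a multipop). So the total number of individual pops over the whole sequence is at most the number of pushes, which is at most 2453. Total work <= 2 * 2453, hence O(1) amortized per operation.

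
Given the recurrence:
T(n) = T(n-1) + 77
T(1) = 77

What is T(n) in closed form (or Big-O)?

Unrolling: T(n) = T(n-1) + 77 = T(n-2) + 2*77 = ... = T(1) + (n-1)*77 = 77 + (n-1)*77 = 77n.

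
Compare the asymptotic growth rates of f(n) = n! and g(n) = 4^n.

f(n) = n! grows faster: by Stirling n! ~ (n/e)^n sqrt(2*pi*n); (n/e)^n eventually dominates 4^n.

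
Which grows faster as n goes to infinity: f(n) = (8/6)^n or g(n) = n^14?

f(n) = (8/6)^n grows faster: (8/6)^n is exponential with base 8/6 > 1, dominating every polynomial.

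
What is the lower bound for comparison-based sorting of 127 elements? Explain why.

A comparison-based sorting algorithm corresponds to a decision tree. With 127! possible permutations, the tree has 127! leaves. The height is at least log_2(127!) = Omega(n log n) by Stirling's approximation.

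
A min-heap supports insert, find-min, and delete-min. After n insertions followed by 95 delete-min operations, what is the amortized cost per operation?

Insert takes O(log n) worst case. Delete-min takes O(log n). Over a sequence of n inserts and 95 delete-mins, total cost is O((n + 95) log n). Amortized per operation: O(log n).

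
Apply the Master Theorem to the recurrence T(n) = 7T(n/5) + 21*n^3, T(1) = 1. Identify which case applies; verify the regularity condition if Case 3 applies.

a=7, b=5, f(n)=21*n^3.
log_5(7) = 1.209 < 3.
f(n) = Omega(n^(1.209+epsilon)) for some epsilon > 0, so Case 3 is the candidate.
Regularity: a*f(n/b) = 7*21*(n/5)^3 = (7/125)*21*n^3 <= c*f(n) with c = 7/125 < 1. Satisfied.
Case 3: T(n) = Theta(n^3).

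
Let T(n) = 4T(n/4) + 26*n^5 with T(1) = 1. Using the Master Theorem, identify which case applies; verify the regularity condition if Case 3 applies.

a=4, b=4, f(n)=26*n^5.
log_4(4) = 1 < 5.
f(n) = Omega(n^(1+epsilon)) for some epsilon > 0, so Case 3 is the candidate.
Regularity: a*f(n/b) = 4*26*(n/4)^5 = (4/1024)*26*n^5 <= c*f(n) with c = 4/1024 < 1. Satisfied.
Case 3: T(n) = Theta(n^5).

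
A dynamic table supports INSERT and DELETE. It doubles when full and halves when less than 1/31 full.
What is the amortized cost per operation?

Using potential function Phi = |2*num_items - table_size| when load > 1/2, and Phi = table_size/2 - num_items otherwise. The gap of 1/31 vs 1/2 for shrinking prevents thrashing. Both insert and delete have O(1) amortized cost.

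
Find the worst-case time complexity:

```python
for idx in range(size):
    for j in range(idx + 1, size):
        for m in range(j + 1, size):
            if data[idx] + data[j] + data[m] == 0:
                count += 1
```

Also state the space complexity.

Time complexity: O(n^3).
Space complexity: O(1).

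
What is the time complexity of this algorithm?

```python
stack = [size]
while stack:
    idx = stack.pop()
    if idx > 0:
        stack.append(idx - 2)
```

Time complexity: O(n).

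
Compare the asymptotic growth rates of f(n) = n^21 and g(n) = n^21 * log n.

g(n) = n^21 * log n grows faster: extra log n factor -> infinity.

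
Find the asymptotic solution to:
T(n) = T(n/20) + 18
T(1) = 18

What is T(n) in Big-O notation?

Each step divides n by 20 and adds 18. After log_20(n) steps, T(n) = O(log n).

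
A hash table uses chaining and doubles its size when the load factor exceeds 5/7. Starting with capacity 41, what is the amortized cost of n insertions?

Rehashing occurs when load exceeds 5/7. Total rehash cost is geometric series summing to O(n). Each insertion itself is O(1). Amortized: O(1).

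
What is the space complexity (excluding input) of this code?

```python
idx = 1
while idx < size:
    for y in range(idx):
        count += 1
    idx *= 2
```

Space complexity: O(1).
Only a constant amount of auxiliary storage is used; nothing grows with n.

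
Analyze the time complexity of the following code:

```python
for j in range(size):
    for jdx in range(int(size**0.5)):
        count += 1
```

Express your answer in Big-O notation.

Time complexity: O(n * sqrt(n)).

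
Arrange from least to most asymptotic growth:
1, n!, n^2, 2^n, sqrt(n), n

Ordered by growth rate: 1 < sqrt(n) < n < n^2 < 2^n < n!.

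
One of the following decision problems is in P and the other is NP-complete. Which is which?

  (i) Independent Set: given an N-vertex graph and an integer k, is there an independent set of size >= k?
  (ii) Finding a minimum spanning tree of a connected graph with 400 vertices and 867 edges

(i) is NP-complete: complement of Clique (with k part of the input).
(ii) is P: Kruskal's / Prim's algorithms run in polynomial time.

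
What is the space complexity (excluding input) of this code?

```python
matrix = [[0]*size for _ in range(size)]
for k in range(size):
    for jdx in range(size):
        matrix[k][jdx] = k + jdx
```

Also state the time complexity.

Space complexity: O(n^2).
A 2D structure of size n x n is allocated.
Time complexity: O(n^2).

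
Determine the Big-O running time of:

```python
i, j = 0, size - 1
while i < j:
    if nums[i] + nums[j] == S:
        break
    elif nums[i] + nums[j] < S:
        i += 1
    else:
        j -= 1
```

Time complexity: O(n).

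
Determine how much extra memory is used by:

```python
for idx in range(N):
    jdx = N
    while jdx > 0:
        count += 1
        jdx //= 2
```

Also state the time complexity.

Space complexity: O(1).
Only a constant amount of auxiliary storage is used; nothing grows with n.
Time complexity: O(n log n).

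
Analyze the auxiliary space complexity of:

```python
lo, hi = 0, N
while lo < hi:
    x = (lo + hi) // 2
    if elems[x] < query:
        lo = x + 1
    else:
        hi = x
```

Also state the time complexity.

Space complexity: O(1).
Only a constant amount of auxiliary storage is used; nothing grows with n.
Time complexity: O(log n).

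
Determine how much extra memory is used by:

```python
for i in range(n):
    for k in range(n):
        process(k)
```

Space complexity: O(1).
Only a constant amount of auxiliary storage is used; nothing grows with n.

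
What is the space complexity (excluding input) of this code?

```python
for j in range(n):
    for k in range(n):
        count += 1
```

Space complexity: O(1).
Only a constant amount of auxiliary storage is used; nothing grows with n.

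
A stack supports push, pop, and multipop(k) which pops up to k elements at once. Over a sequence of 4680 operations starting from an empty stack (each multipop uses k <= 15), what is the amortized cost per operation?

Each element is pushed exactly once and popped at most once (whether by pop or as part of a multipop). So the total number of individual pops over the whole sequence is at most the number of pushes, which is at most 4680. Total work <= 2 * 4680, hence O(1) amortized per operation.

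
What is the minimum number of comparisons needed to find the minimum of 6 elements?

Finding the minimum requires 5 comparisons, identical reasoning to finding the maximum. Each comparison eliminates one candidate.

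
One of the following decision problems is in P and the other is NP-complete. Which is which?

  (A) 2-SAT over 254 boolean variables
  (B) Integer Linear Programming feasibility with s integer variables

(A) is P: 2-SAT is solvable in linear time via implication-graph SCCs.
(B) is NP-complete: ILP feasibility is NP-complete (LP relaxation is in P).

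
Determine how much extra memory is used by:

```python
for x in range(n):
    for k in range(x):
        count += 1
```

Space complexity: O(1).
Only a constant amount of auxiliary storage is used; nothing grows with n.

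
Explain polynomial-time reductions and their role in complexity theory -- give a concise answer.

A poly-time reduction from A to B transforms any instance of A into an instance of B in polynomial time. If A reduces to B and B is in P, then A is in P. If A is NP-hard and A reduces to B, then B is NP-hard. Reductions transfer hardness upward and tractability downward.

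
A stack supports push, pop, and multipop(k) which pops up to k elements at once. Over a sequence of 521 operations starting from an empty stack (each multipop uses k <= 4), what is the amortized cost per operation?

Each element is pushed exactly once and popped at most once (whether by pop or as part of a multipop). So the total number of individual pops over the whole sequence is at most the number of pushes, which is at most 521. Total work <= 2 * 521, hence O(1) amortized per operation.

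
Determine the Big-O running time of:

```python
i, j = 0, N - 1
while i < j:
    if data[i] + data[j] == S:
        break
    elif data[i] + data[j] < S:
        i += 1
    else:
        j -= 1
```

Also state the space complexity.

Time complexity: O(n).
Space complexity: O(1).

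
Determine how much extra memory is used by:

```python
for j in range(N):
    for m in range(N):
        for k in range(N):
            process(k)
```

Space complexity: O(1).
Only a constant amount of auxiliary storage is used; nothing grows with n.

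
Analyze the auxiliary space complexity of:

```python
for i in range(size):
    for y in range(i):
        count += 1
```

Space complexity: O(1).
Only a constant amount of auxiliary storage is used; nothing grows with n.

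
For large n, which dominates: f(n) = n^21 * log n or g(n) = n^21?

f(n) = n^21 * log n grows faster: extra log n factor -> infinity.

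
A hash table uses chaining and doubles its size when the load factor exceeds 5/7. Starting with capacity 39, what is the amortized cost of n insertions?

Rehashing occurs when load exceeds 5/7. Total rehash cost is geometric series summing to O(n). Each insertion itself is O(1). Amortized: O(1).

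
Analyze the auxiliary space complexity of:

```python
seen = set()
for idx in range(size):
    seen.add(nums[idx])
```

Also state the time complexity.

Space complexity: O(n).
Auxiliary storage grows linearly with the input size n in the worst case.
Time complexity: O(n).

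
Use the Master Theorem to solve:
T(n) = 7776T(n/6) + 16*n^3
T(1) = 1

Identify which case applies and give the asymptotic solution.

a=7776, b=6, f(n)=16*n^3.
log_6(7776) = 5 > 3.
Since f(n) = O(n^3) is polynomially smaller than n^5, Case 1 applies.
T(n) = Theta(n^5).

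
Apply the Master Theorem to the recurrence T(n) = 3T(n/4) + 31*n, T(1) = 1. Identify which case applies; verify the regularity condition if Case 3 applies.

a=3, b=4, f(n)=31*n.
log_4(3) = 0.7925 < 1.
f(n) = Omega(n^(0.7925+epsilon)) for some epsilon > 0, so Case 3 is the candidate.
Regularity: a*f(n/b) = 3*31*(n/4)^1 = (3/4)*31*n^1 <= c*f(n) with c = 3/4 < 1. Satisfied.
Case 3: T(n) = Theta(n).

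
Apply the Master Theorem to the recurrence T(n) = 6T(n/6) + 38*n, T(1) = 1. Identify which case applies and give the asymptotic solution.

a=6, b=6, f(n)=38*n.
log_6(6) = 1, so n^(log_b(a)) = n.
f(n) = Theta(n), so Case 2 applies.
T(n) = Theta(n log n).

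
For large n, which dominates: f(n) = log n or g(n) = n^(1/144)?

g(n) = n^(1/144) grows faster: any positive power of n dominates log n.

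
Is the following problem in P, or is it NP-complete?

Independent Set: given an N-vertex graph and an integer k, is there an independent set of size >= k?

This problem is NP-complete: complement of Clique (with k part of the input).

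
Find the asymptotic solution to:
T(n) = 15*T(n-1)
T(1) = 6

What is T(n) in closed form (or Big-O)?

Each step multiplies by 15. T(n) = T(1)*15^(n-1) = 6*15^(n-1).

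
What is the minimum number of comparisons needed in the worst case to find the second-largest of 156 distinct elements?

Lower bound: finding the max needs 156-1 comparisons. By the adversary weight-doubling argument, the max must personally win >= ceil(log_2(156)) = 8 comparisons; the 2nd-largest is among those 8 losers, needing 8-1 more comparisons. Total >= 156-1 + 8-1 = 162. A balanced knockout tournament achieves this.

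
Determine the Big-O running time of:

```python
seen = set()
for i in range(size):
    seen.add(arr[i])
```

Time complexity: O(n).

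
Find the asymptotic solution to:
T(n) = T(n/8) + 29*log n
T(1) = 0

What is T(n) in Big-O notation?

Each of the log_8(n) levels adds O(log n). T(n) = O(log^2 n).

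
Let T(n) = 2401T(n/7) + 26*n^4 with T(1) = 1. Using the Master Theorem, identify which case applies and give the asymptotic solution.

a=2401, b=7, f(n)=26*n^4.
log_7(2401) = 4, so n^(log_b(a)) = n^4.
f(n) = Theta(n^4), so Case 2 applies.
T(n) = Theta(n^4 log n).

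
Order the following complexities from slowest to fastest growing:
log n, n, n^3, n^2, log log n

Ordered by growth rate: log log n < log n < n < n^2 < n^3.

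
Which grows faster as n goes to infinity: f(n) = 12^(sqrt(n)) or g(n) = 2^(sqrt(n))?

f(n) = 12^(sqrt(n)) grows faster: ratio is (12/2)^(sqrt(n)) -> infinity since 12/2 > 1.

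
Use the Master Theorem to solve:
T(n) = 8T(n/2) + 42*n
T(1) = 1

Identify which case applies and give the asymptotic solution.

a=8, b=2, f(n)=42*n.
log_2(8) = 3 > 1.
Since f(n) = O(n^1) is polynomially smaller than n^3, Case 1 applies.
T(n) = Theta(n^3).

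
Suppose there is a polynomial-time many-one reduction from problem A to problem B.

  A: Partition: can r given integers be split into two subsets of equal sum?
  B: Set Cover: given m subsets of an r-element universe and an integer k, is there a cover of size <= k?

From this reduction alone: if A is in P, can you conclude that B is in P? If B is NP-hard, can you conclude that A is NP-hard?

A poly-time reduction A <=_p B transfers tractability DOWN (B easy => A easy) and hardness UP (A hard => B hard), not the reverse.
From A in P, the reduction alone does NOT give B in P: any problem in P trivially reduces to SAT, yet SAT is not known to be in P.
From B NP-hard, the reduction alone does NOT give A NP-hard: again, easy problems reduce to hard ones.
(Here in fact A is NP-complete and B is NP-complete.)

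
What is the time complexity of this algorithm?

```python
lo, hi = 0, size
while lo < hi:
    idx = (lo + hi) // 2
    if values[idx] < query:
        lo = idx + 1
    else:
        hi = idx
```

Time complexity: O(log n).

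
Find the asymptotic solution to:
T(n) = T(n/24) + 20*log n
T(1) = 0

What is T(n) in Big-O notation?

Each of the log_24(n) levels adds O(log n). T(n) = O(log^2 n).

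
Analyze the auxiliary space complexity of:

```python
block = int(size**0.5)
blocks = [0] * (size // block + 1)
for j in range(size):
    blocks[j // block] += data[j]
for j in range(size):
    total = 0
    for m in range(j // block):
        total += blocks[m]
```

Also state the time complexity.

Space complexity: O(sqrt(n)).
Storage scales with sqrt(n).
Time complexity: O(n * sqrt(n)).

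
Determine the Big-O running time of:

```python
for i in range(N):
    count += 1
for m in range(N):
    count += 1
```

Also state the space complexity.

Time complexity: O(n).
Space complexity: O(1).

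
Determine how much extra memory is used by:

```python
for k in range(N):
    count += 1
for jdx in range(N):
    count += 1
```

Space complexity: O(1).
Only a constant amount of auxiliary storage is used; nothing grows with n.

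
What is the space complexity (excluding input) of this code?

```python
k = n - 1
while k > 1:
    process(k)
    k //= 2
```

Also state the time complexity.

Space complexity: O(1).
Only a constant amount of auxiliary storage is used; nothing grows with n.
Time complexity: O(log n).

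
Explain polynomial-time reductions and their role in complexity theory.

A poly-time reduction from A to B transforms any instance of A into an instance of B in polynomial time. If A reduces to B and B is in P, then A is in P. If A is NP-hard and A reduces to B, then B is NP-hard. Reductions transfer hardness upward and tractability downward.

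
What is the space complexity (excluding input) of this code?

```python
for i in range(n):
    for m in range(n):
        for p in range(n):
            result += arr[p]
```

Space complexity: O(1).
Only a constant amount of auxiliary storage is used; nothing grows with n.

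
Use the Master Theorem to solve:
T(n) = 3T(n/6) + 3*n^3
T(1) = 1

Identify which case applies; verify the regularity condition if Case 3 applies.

a=3, b=6, f(n)=3*n^3.
log_6(3) = 0.6131 < 3.
f(n) = Omega(n^(0.6131+epsilon)) for some epsilon > 0, so Case 3 is the candidate.
Regularity: a*f(n/b) = 3*3*(n/6)^3 = (3/216)*3*n^3 <= c*f(n) with c = 3/216 < 1. Satisfied.
Case 3: T(n) = Theta(n^3).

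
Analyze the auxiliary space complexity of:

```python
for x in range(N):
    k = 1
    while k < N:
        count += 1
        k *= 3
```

Space complexity: O(1).
Only a constant amount of auxiliary storage is used; nothing grows with n.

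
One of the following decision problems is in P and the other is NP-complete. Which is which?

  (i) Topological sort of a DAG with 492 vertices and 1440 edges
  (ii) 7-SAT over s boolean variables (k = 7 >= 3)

(i) is P: DFS-based topological sort runs in O(V+E).
(ii) is NP-complete: 3-SAT is NP-complete (Cook-Levin); k-SAT for k>=3 reduces from 3-SAT.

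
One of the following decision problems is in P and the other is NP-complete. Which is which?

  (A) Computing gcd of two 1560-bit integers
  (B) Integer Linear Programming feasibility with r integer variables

(A) is P: the Euclidean algorithm runs in polynomial time in the bit-length.
(B) is NP-complete: ILP feasibility is NP-complete (LP relaxation is in P).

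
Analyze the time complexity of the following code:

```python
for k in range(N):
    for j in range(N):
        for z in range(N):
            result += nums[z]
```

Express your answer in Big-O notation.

Time complexity: O(n^3).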